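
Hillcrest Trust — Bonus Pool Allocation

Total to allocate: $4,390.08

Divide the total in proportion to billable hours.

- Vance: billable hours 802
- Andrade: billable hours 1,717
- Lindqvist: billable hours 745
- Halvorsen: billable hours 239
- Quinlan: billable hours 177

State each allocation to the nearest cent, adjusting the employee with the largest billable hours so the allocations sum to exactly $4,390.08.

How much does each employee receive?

Billable hours total: 802 + 1,717 + 745 + 239 + 177 = 3,680.
Unrounded shares: Vance 956.7511; Andrade 2,048.3063; Lindqvist 888.7526; Halvorsen 285.1166; Quinlan 211.1533.
At nearest cent: Vance $956.75; Andrade $2,048.31; Lindqvist $888.75; Halvorsen $285.12; Quinlan $211.15. Sum = $4,390.08.
Rounded total matches; no reconciliation needed.

Vance: $956.75 · Andrade: $2,048.31 · Lindqvist: $888.75 · Halvorsen: $285.12 · Quinlan: $211.15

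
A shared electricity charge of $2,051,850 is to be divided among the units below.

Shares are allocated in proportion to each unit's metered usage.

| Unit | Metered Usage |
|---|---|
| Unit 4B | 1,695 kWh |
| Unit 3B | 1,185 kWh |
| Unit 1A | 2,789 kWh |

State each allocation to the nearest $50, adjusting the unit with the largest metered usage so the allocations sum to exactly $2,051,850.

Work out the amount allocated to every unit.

Unit 4B: $613,500 · Unit 3B: $428,900 · Unit 1A: $1,009,450

Total metered usage = 1,695 + 1,185 + 2,789 = 5,669.
Proportional shares: Unit 4B 613,491.93; Unit 3B 428,901.44; Unit 1A 1,009,456.63.
After rounding ($50): Unit 4B $613,500; Unit 3B $428,900; Unit 1A $1,009,450. Sum = $2,051,850.
No rounding difference to absorb.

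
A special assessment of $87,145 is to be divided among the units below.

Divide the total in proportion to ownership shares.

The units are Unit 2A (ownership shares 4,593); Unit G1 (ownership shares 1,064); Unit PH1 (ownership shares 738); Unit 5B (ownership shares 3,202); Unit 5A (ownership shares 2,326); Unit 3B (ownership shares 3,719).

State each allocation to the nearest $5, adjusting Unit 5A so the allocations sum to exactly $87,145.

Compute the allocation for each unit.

Unit 2A: $25,590 | Unit G1: $5,930 | Unit PH1: $4,110 | Unit 5B: $17,840 | Unit 5A: $12,955 | Unit 3B: $20,720

Ownership shares total: 15,642.
Unrounded shares: Unit 2A 4,593/15,642 × $87,145 = 25,588.61; Unit G1 1,064/15,642 × $87,145 = 5,927.78; Unit PH1 738/15,642 × $87,145 = 4,111.56; Unit 5B 3,202/15,642 × $87,145 = 17,839.04; Unit 5A 2,326/15,642 × $87,145 = 12,958.65; Unit 3B 3,719/15,642 × $87,145 = 20,719.36.
After rounding ($5): Unit 2A $25,590; Unit G1 $5,930; Unit PH1 $4,110; Unit 5B $17,840; Unit 5A $12,960; Unit 3B $20,720. Sum = $87,150.
Difference $87,145 − $87,150 = −$5 applied to Unit 5A: Unit 5A becomes $12,955.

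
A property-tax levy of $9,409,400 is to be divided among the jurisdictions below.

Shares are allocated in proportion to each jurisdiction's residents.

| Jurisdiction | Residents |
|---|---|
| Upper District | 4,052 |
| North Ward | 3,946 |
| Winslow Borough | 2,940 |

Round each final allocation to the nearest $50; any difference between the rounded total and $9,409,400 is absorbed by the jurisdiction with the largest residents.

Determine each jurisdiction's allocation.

Residents total: 10,938.
Proportional shares: Upper District 4,052/10,938 × $9,409,400 = 3,485,727.63; North Ward 3,946/10,938 × $9,409,400 = 3,394,541.27; Winslow Borough 2,940/10,938 × $9,409,400 = 2,529,131.10.
At nearest $50: Upper District $3,485,750; North Ward $3,394,550; Winslow Borough $2,529,150. Sum = $9,409,450.
Difference $9,409,400 − $9,409,450 = −$50 applied to largest residents (Upper District): Upper District becomes $3,485,700.

Upper District: $3,485,700 | North Ward: $3,394,550 | Winslow Borough: $2,529,150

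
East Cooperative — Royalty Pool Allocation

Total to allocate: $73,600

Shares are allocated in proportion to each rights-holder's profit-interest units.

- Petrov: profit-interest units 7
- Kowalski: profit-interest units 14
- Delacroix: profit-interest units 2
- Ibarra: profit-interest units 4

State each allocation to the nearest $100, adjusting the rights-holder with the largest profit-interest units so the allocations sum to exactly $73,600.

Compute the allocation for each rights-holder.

Petrov: $19,100 | Kowalski: $38,100 | Delacroix: $5,500 | Ibarra: $10,900

Profit-interest units total: 27.
Pro-rata amounts: Petrov 7/27 × $73,600 = 19,081.48; Kowalski 14/27 × $73,600 = 38,162.96; Delacroix 2/27 × $73,600 = 5,451.85; Ibarra 4/27 × $73,600 = 10,903.70.
At nearest $100: Petrov $19,100; Kowalski $38,200; Delacroix $5,500; Ibarra $10,900. Sum = $73,700.
Difference $73,600 − $73,700 = −$100 applied to largest profit-interest units (Kowalski): Kowalski becomes $38,100.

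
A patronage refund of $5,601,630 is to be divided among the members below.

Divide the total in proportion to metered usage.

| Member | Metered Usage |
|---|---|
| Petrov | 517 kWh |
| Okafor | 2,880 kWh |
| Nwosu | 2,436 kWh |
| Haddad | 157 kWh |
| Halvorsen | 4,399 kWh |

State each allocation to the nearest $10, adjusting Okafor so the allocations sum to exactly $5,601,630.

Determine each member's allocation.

Total metered usage = 10,389.
Pro-rata amounts: Petrov 517/10,389 × $5,601,630 = 278,760.49; Okafor 2,880/10,389 × $5,601,630 = 1,552,863.07; Nwosu 2,436/10,389 × $5,601,630 = 1,313,463.34; Haddad 157/10,389 × $5,601,630 = 84,652.60; Halvorsen 4,399/10,389 × $5,601,630 = 2,371,890.50.
Rounded to nearest $10: Petrov $278,760; Okafor $1,552,860; Nwosu $1,313,460; Haddad $84,650; Halvorsen $2,371,890. Sum = $5,601,620.
Difference $5,601,630 − $5,601,620 = +$10 applied to Okafor: Okafor becomes $1,552,870.

Petrov: $278,760 · Okafor: $1,552,870 · Nwosu: $1,313,460 · Haddad: $84,650 · Halvorsen: $2,371,890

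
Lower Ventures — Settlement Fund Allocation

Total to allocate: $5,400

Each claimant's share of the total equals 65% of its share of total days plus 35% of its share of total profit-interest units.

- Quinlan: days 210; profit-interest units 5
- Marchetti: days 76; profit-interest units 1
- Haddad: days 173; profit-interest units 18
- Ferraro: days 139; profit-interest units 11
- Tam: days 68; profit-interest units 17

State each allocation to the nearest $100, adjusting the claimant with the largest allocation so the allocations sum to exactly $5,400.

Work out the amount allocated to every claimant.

Quinlan: $1,300; Marchetti: $400; Haddad: $1,600; Ferraro: $1,100; Tam: $1,000

Days total 666; profit-interest units total 52.
Composite weights (65% days + 35% profit-interest units): Quinlan 0.2386; Marchetti 0.0809; Haddad 0.2900; Ferraro 0.2097; Tam 0.1808.
Pro-rata amounts: Quinlan 1,288.49; Marchetti 436.89; Haddad 1,565.99; Ferraro 1,132.38; Tam 976.26.
Rounded to nearest $100: Quinlan $1,300; Marchetti $400; Haddad $1,600; Ferraro $1,100; Tam $1,000. Sum = $5,400.
Rounded total matches; no reconciliation needed.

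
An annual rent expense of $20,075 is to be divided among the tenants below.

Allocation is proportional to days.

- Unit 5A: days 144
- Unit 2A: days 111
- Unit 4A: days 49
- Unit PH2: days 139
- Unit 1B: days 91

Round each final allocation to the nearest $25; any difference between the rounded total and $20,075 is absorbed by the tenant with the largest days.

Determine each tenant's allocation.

Days total: 534.
Unrounded shares: Unit 5A 144/534 × $20,075 = 5,413.48; Unit 2A 111/534 × $20,075 = 4,172.89; Unit 4A 49/534 × $20,075 = 1,842.09; Unit PH2 139/534 × $20,075 = 5,225.51; Unit 1B 91/534 × $20,075 = 3,421.02.
At nearest $25: Unit 5A $5,425; Unit 2A $4,175; Unit 4A $1,850; Unit PH2 $5,225; Unit 1B $3,425. Sum = $20,100.
Difference $20,075 − $20,100 = −$25 applied to largest days (Unit 5A): Unit 5A becomes $5,400.

Unit 5A: $5,400 · Unit 2A: $4,175 · Unit 4A: $1,850 · Unit PH2: $5,225 · Unit 1B: $3,425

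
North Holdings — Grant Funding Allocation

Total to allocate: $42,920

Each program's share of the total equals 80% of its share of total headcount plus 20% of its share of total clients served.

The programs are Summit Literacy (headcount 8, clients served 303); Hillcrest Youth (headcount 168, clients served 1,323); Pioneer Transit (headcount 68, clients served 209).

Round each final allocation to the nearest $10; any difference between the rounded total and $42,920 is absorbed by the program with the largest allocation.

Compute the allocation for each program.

Summit Literacy: $2,540; Hillcrest Youth: $29,830; Pioneer Transit: $10,550

Headcount total 244; clients served total 1,835.
Composite weights (80% headcount + 20% clients served): Summit Literacy 0.0593; Hillcrest Youth 0.6950; Pioneer Transit 0.2457.
Unrounded shares: Summit Literacy 2,543.18; Hillcrest Youth 29,830.08; Pioneer Transit 10,546.74.
At nearest $10: Summit Literacy $2,540; Hillcrest Youth $29,830; Pioneer Transit $10,550. Sum = $42,920.
Rounded total matches; no reconciliation needed.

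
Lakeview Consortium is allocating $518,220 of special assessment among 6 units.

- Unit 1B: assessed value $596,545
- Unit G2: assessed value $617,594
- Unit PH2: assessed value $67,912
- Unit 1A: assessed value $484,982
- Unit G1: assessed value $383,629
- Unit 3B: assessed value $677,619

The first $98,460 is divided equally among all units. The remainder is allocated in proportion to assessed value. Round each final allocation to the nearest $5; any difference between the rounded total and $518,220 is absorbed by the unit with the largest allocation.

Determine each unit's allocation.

$98,460 shared equally gives $16,410 per unit.
Remainder $419,760 by assessed value (total 2,828,281): Unit 1B 88,536.37 → $88,535; Unit G2 91,660.36 → $91,660; Unit PH2 10,079.18 → $10,080; Unit 1A 71,978.72 → $71,980; Unit G1 56,936.39 → $56,935; Unit 3B 100,568.99 → $100,570.
Totals: Unit 1B $16,410 + $88,535 = $104,945; Unit G2 $16,410 + $91,660 = $108,070; Unit PH2 $16,410 + $10,080 = $26,490; Unit 1A $16,410 + $71,980 = $88,390; Unit G1 $16,410 + $56,935 = $73,345; Unit 3B $16,410 + $100,570 = $116,980.

Unit 1B: $104,945 | Unit G2: $108,070 | Unit PH2: $26,490 | Unit 1A: $88,390 | Unit G1: $73,345 | Unit 3B: $116,980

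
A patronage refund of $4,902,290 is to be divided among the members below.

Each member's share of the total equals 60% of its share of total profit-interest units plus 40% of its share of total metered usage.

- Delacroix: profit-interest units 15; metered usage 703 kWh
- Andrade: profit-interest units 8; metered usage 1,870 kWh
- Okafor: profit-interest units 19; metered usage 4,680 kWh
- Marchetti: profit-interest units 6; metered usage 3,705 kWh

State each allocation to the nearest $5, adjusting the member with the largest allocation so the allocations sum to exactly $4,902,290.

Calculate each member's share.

Delacroix: $1,044,980 · Andrade: $824,860 · Okafor: $2,001,775 · Marchetti: $1,030,675

Profit-interest units total 48; metered usage total 10,958.
Blended shares (60% profit-interest units + 40% metered usage): Delacroix 0.2132; Andrade 0.1683; Okafor 0.4083; Marchetti 0.2102.
Pro-rata amounts: Delacroix 1,044,980.06; Andrade 824,862.41; Okafor 2,001,772.14; Marchetti 1,030,675.38.
After rounding ($5): Delacroix $1,044,980; Andrade $824,860; Okafor $2,001,770; Marchetti $1,030,675. Sum = $4,902,285.
Difference $4,902,290 − $4,902,285 = +$5 applied to largest allocation (Okafor): Okafor becomes $2,001,775.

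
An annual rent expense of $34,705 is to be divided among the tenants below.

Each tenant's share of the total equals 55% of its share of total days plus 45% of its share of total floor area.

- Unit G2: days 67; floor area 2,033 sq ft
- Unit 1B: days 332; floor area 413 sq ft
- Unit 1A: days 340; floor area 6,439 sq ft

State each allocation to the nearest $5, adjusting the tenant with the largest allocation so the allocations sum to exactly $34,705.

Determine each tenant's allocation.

Unit G2: $5,305 · Unit 1B: $9,300 · Unit 1A: $20,100

Totals — days 739, floor area 8,885.
Combined weights (55% days + 45% floor area): Unit G2 0.1528; Unit 1B 0.2680; Unit 1A 0.5792.
Pro-rata amounts: Unit G2 5,303.98; Unit 1B 9,301.22; Unit 1A 20,099.81.
Rounded to nearest $5: Unit G2 $5,305; Unit 1B $9,300; Unit 1A $20,100. Sum = $34,705.
No rounding difference to absorb.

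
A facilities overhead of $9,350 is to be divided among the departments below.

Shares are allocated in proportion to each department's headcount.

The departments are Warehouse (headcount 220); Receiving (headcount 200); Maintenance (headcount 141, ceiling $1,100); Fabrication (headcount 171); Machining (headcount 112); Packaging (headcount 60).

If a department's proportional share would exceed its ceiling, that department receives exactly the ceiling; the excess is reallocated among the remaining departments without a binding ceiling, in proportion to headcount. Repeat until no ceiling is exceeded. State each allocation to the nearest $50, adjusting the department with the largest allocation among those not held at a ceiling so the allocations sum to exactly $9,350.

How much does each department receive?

Combined headcount = 904.
Proportional shares (ignoring caps): Warehouse 2,275.44; Receiving 2,068.58; Maintenance 1,458.35; Fabrication 1,768.64; Machining 1,158.41; Packaging 620.58.
Capped: Maintenance ($1,100); remaining pool $8,250 reallocated over remaining headcount 763.
Remaining shares: Warehouse 2,378.77 → $2,400; Receiving 2,162.52 → $2,150; Fabrication 1,848.95 → $1,850; Machining 1,211.01 → $1,200; Packaging 648.75 → $650.

Warehouse: $2,400 · Receiving: $2,150 · Maintenance: $1,100 · Fabrication: $1,850 · Machining: $1,200 · Packaging: $650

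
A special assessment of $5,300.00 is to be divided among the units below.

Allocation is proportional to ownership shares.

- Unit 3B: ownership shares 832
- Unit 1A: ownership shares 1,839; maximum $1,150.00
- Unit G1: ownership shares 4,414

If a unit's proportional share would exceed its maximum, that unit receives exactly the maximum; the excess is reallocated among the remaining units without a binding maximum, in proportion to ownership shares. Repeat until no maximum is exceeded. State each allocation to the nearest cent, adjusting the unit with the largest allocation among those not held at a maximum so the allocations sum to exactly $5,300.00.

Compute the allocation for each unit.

Total ownership shares = 7,085.
Proportional shares (ignoring caps): Unit 3B 622.3853; Unit 1A 1,375.6810; Unit G1 3,301.9337.
Cap binds for Unit 1A ($1,150.00); balance $4,150.00 reallocated over remaining ownership shares 5,246.
Shares after redistribution: Unit 3B 658.1777 → $658.18; Unit G1 3,491.8223 → $3,491.82.

Unit 3B: $658.18; Unit 1A: $1,150.00; Unit G1: $3,491.82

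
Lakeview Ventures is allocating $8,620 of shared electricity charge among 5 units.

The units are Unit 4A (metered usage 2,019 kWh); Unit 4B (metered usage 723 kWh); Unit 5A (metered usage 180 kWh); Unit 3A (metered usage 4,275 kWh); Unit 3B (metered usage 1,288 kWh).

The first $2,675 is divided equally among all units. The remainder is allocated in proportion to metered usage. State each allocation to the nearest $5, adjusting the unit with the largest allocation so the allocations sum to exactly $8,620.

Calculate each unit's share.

Unit 4A: $1,950 | Unit 4B: $1,040 | Unit 5A: $660 | Unit 3A: $3,535 | Unit 3B: $1,435

$2,675 shared equally gives $535 per unit.
Remainder $5,945 by metered usage (total 8,485): Unit 4A 1,414.61 → $1,415; Unit 4B 506.57 → $505; Unit 5A 126.12 → $125; Unit 3A 2,995.27 → $2,995; Unit 3B 902.43 → $900.
Rounding difference +$5 on remainder applied to Unit 3A.
Totals: Unit 4A $535 + $1,415 = $1,950; Unit 4B $535 + $505 = $1,040; Unit 5A $535 + $125 = $660; Unit 3A $535 + $3,000 = $3,535; Unit 3B $535 + $900 = $1,435.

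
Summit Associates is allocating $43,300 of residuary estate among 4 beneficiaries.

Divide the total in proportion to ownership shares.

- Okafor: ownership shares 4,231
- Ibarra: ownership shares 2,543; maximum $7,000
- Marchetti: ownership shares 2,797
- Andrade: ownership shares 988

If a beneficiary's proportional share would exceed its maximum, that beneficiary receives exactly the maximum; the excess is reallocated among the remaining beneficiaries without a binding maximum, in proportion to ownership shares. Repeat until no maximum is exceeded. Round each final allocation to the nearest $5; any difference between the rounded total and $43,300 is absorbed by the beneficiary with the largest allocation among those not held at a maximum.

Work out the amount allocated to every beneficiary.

Combined ownership shares = 10,559.
Unconstrained shares: Okafor 17,350.35; Ibarra 10,428.25; Marchetti 11,469.85; Andrade 4,051.56.
Cap binds for Ibarra ($7,000); remaining pool $36,300 reallocated over remaining ownership shares 8,016.
Redistributed shares: Okafor 19,159.84 → $19,160; Marchetti 12,666.06 → $12,665; Andrade 4,474.10 → $4,475.

Okafor: $19,160 | Ibarra: $7,000 | Marchetti: $12,665 | Andrade: $4,475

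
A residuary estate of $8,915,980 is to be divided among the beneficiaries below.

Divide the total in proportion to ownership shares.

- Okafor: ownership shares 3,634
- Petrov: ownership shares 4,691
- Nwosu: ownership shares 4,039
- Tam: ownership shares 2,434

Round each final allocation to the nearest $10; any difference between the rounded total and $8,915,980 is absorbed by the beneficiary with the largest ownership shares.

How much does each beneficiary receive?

Sum of ownership shares: 14,798.
Proportional shares: Okafor 3,634/14,798 × $8,915,980 = 2,189,530.43; Petrov 4,691/14,798 × $8,915,980 = 2,826,386.15; Nwosu 4,039/14,798 × $8,915,980 = 2,433,547.99; Tam 2,434/14,798 × $8,915,980 = 1,466,515.43.
At nearest $10: Okafor $2,189,530; Petrov $2,826,390; Nwosu $2,433,550; Tam $1,466,520. Sum = $8,915,990.
Difference $8,915,980 − $8,915,990 = −$10 applied to largest ownership shares (Petrov): Petrov becomes $2,826,380.

Okafor: $2,189,530 | Petrov: $2,826,380 | Nwosu: $2,433,550 | Tam: $1,466,520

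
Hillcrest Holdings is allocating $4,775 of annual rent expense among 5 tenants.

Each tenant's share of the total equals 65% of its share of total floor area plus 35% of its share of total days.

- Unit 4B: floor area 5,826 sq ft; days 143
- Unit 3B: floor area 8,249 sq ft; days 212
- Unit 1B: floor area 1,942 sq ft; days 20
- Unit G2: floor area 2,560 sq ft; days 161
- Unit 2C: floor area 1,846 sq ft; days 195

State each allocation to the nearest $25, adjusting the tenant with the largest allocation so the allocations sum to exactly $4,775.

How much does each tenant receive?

Floor area total 20,423; days total 731.
Combined weights (65% floor area + 35% days): Unit 4B 0.2539; Unit 3B 0.3640; Unit 1B 0.0714; Unit G2 0.1586; Unit 2C 0.1521.
Pro-rata amounts: Unit 4B 1,212.33; Unit 3B 1,738.31; Unit 1B 340.86; Unit G2 757.14; Unit 2C 726.36.
At nearest $25: Unit 4B $1,200; Unit 3B $1,750; Unit 1B $350; Unit G2 $750; Unit 2C $725. Sum = $4,775.
Sum already equals the total — no adjustment.

Unit 4B: $1,200; Unit 3B: $1,750; Unit 1B: $350; Unit G2: $750; Unit 2C: $725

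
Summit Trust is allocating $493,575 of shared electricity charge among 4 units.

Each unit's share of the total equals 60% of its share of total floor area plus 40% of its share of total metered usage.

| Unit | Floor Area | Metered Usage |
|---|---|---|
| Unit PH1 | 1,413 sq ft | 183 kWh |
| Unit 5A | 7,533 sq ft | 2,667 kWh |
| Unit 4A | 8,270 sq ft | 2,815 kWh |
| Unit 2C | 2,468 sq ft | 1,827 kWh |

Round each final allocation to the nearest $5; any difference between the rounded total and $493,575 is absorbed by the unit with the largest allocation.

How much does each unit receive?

Floor area total 19,684; metered usage total 7,492.
Combined weights (60% floor area + 40% metered usage): Unit PH1 0.0528; Unit 5A 0.3720; Unit 4A 0.4024; Unit 2C 0.1728.
Proportional shares: Unit PH1 26,080.96; Unit 5A 183,614.76; Unit 4A 198,603.01; Unit 2C 85,276.27.
After rounding ($5): Unit PH1 $26,080; Unit 5A $183,615; Unit 4A $198,605; Unit 2C $85,275. Sum = $493,575.
Rounded total matches; no reconciliation needed.

Unit PH1: $26,080; Unit 5A: $183,615; Unit 4A: $198,605; Unit 2C: $85,275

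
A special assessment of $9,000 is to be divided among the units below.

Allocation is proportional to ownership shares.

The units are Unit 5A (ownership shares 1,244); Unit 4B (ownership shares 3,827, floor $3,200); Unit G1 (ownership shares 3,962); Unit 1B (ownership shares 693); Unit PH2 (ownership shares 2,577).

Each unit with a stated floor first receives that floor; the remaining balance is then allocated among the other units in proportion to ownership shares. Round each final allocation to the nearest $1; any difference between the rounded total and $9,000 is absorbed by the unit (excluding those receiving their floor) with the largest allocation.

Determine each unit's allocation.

Unit 5A: $851; Unit 4B: $3,200; Unit G1: $2,712; Unit 1B: $474; Unit PH2: $1,763

Fund the minimums — Unit 4B $3,200. Balance $5,800.
Balance split over remaining ownership shares 8,476: Unit 5A 851.25 → $851; Unit G1 2,711.14 → $2,711; Unit 1B 474.21 → $474; Unit PH2 1,763.40 → $1,763.
Rounding difference +$1 applied to Unit G1 → $2,712.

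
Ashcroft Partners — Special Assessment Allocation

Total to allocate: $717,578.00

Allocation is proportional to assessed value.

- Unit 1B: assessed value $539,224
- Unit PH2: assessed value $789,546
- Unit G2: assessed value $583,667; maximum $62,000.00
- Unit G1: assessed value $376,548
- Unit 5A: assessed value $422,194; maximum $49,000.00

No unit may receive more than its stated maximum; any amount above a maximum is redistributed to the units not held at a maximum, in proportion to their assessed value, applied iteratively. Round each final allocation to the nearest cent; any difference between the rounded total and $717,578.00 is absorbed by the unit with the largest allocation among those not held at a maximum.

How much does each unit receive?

Unit 1B: $191,800.83 · Unit PH2: $280,839.84 · Unit G2: $62,000.00 · Unit G1: $133,937.33 · Unit 5A: $49,000.00

Sum of assessed value: 2,711,179.
Pro-rata shares before constraints: Unit 1B 142,718.4555; Unit PH2 208,972.1260; Unit G2 154,481.3524; Unit G1 99,662.3833; Unit 5A 111,743.6828.
Held at cap: Unit G2 ($62,000.00), Unit 5A ($49,000.00); balance $606,578.00 reallocated over remaining assessed value 1,705,318.
Redistributed shares: Unit 1B 191,800.8345 → $191,800.83; Unit PH2 280,839.8396 → $280,839.84; Unit G1 133,937.3259 → $133,937.33.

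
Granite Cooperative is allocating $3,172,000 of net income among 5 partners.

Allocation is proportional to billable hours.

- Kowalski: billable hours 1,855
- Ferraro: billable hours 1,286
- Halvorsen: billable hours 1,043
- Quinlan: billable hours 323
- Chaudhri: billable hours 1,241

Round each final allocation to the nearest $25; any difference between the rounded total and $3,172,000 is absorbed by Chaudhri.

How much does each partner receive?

Billable hours total: 5,748.
Raw shares: Kowalski 1,855/5,748 × $3,172,000 = 1,023,670.84; Ferraro 1,286/5,748 × $3,172,000 = 709,671.54; Halvorsen 1,043/5,748 × $3,172,000 = 575,573.42; Quinlan 323/5,748 × $3,172,000 = 178,245.65; Chaudhri 1,241/5,748 × $3,172,000 = 684,838.55.
At nearest $25: Kowalski $1,023,675; Ferraro $709,675; Halvorsen $575,575; Quinlan $178,250; Chaudhri $684,850. Sum = $3,172,025.
Difference $3,172,000 − $3,172,025 = −$25 applied to Chaudhri: Chaudhri becomes $684,825.

Kowalski: $1,023,675 | Ferraro: $709,675 | Halvorsen: $575,575 | Quinlan: $178,250 | Chaudhri: $684,825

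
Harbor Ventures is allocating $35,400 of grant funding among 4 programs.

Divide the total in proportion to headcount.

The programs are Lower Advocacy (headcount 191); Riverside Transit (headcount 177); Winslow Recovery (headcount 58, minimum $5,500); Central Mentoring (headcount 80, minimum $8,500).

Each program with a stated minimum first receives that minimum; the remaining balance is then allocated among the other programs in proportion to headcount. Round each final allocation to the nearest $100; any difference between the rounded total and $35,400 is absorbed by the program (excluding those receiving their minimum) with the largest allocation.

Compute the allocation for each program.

Guaranteed amounts: Winslow Recovery $5,500; Central Mentoring $8,500. Balance $21,400.
Balance split over remaining headcount 368: Lower Advocacy 11,107.07 → $11,100; Riverside Transit 10,292.93 → $10,300.

Lower Advocacy: $11,100 | Riverside Transit: $10,300 | Winslow Recovery: $5,500 | Central Mentoring: $8,500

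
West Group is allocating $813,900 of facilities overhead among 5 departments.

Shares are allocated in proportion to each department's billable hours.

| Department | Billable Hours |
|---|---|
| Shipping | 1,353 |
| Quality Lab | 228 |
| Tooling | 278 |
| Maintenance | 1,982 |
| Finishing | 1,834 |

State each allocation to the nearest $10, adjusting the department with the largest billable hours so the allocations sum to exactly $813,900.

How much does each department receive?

Shipping: $194,050 | Quality Lab: $32,700 | Tooling: $39,870 | Maintenance: $284,250 | Finishing: $263,030

Total billable hours = 5,675.
Raw shares: Shipping 1,353/5,675 × $813,900 = 194,045.23; Quality Lab 228/5,675 × $813,900 = 32,699.42; Tooling 278/5,675 × $813,900 = 39,870.34; Maintenance 1,982/5,675 × $813,900 = 284,255.47; Finishing 1,834/5,675 × $813,900 = 263,029.53.
At nearest $10: Shipping $194,050; Quality Lab $32,700; Tooling $39,870; Maintenance $284,260; Finishing $263,030. Sum = $813,910.
Difference $813,900 − $813,910 = −$10 applied to largest billable hours (Maintenance): Maintenance becomes $284,250.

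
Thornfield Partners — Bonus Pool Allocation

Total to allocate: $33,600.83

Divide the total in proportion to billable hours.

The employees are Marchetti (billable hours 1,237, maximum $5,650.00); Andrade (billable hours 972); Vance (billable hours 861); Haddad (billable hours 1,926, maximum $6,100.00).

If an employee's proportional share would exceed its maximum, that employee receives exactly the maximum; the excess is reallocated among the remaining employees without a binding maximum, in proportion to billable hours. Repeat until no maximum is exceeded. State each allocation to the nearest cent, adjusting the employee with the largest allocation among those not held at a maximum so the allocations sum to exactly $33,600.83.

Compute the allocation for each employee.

Marchetti: $5,650.00; Andrade: $11,587.02; Vance: $10,263.81; Haddad: $6,100.00

Total billable hours = 4,996.
Pro-rata shares before constraints: Marchetti 8,319.5009; Andrade 6,537.2311; Vance 5,790.6955; Haddad 12,953.4024.
Capped: Marchetti ($5,650.00), Haddad ($6,100.00); residual $21,850.83 reallocated over remaining billable hours 1,833.
Shares after redistribution: Andrade 11,587.0195 → $11,587.02; Vance 10,263.8105 → $10,263.81.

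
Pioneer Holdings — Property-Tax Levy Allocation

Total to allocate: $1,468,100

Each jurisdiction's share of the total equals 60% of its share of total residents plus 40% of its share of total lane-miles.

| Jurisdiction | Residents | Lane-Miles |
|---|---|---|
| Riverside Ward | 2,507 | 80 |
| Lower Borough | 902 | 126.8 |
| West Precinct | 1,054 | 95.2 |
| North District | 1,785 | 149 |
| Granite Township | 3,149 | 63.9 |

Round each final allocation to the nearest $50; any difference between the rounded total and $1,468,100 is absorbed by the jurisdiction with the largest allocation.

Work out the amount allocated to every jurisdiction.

Riverside Ward: $326,250 | Lower Borough: $229,150 | West Precinct: $207,400 | North District: $337,250 | Granite Township: $368,050

Totals — residents 9,397, lane-miles 514.9.
Composite weights (60% residents + 40% lane-miles): Riverside Ward 0.2222; Lower Borough 0.1561; West Precinct 0.1413; North District 0.2297; Granite Township 0.2507.
Raw shares: Riverside Ward 326,241.70; Lower Borough 229,166.61; West Precinct 207,375.26; North District 337,256.59; Granite Township 368,059.83.
At nearest $50: Riverside Ward $326,250; Lower Borough $229,150; West Precinct $207,400; North District $337,250; Granite Township $368,050. Sum = $1,468,100.
No rounding difference to absorb.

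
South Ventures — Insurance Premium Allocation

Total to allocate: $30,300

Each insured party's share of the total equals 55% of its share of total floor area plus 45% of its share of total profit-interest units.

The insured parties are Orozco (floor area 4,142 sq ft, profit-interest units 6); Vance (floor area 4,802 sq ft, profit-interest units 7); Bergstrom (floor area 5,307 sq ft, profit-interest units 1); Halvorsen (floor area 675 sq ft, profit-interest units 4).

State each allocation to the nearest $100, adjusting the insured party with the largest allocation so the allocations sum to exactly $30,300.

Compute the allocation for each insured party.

Totals — floor area 14,926, profit-interest units 18.
Combined weights (55% floor area + 45% profit-interest units): Orozco 0.3026; Vance 0.3519; Bergstrom 0.2206; Halvorsen 0.1249.
Proportional shares: Orozco 9,169.58; Vance 10,663.97; Bergstrom 6,682.81; Halvorsen 3,783.64.
After rounding ($100): Orozco $9,200; Vance $10,700; Bergstrom $6,700; Halvorsen $3,800. Sum = $30,400.
Difference $30,300 − $30,400 = −$100 applied to largest allocation (Vance): Vance becomes $10,600.

Orozco: $9,200 · Vance: $10,600 · Bergstrom: $6,700 · Halvorsen: $3,800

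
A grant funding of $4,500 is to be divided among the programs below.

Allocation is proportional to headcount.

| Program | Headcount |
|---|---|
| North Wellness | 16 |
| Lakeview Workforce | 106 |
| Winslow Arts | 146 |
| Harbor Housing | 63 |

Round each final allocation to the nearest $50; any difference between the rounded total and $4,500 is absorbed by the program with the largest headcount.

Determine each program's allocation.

Sum of headcount: 16 + 106 + 146 + 63 = 331.
Unrounded shares: North Wellness 217.52; Lakeview Workforce 1,441.09; Winslow Arts 1,984.89; Harbor Housing 856.50.
Rounded to nearest $50: North Wellness $200; Lakeview Workforce $1,450; Winslow Arts $2,000; Harbor Housing $850. Sum = $4,500.
No rounding difference to absorb.

North Wellness: $200; Lakeview Workforce: $1,450; Winslow Arts: $2,000; Harbor Housing: $850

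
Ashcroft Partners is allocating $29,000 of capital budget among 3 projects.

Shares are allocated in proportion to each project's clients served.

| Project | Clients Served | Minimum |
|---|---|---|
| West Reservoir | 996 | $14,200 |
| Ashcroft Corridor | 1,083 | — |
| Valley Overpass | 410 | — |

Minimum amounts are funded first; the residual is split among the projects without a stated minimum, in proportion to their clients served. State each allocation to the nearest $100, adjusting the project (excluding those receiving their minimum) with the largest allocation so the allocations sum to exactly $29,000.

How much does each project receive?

West Reservoir: $14,200 | Ashcroft Corridor: $10,700 | Valley Overpass: $4,100

Minimums first: West Reservoir $14,200. Residual $14,800.
Residual split over remaining clients served 1,493: Ashcroft Corridor 10,735.70 → $10,700; Valley Overpass 4,064.30 → $4,100.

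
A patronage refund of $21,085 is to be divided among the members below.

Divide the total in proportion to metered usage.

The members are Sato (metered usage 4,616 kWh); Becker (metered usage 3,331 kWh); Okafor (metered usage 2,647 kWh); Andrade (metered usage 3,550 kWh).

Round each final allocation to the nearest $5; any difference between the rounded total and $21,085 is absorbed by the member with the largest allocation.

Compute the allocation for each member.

Sato: $6,885 | Becker: $4,965 | Okafor: $3,945 | Andrade: $5,290

Sum of metered usage: 14,144.
Raw shares: Sato 4,616/14,144 × $21,085 = 6,881.25; Becker 3,331/14,144 × $21,085 = 4,965.65; Okafor 2,647/14,144 × $21,085 = 3,945.98; Andrade 3,550/14,144 × $21,085 = 5,292.12.
After rounding ($5): Sato $6,880; Becker $4,965; Okafor $3,945; Andrade $5,290. Sum = $21,080.
Difference $21,085 − $21,080 = +$5 applied to largest allocation (Sato): Sato becomes $6,885.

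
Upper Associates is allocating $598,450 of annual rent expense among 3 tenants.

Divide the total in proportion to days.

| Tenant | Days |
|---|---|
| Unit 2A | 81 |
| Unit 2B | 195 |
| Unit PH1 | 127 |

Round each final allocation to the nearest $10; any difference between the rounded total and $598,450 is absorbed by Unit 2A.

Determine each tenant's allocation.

Unit 2A: $120,290 | Unit 2B: $289,570 | Unit PH1: $188,590

Sum of days: 403.
Proportional shares: Unit 2A 81/403 × $598,450 = 120,284.00; Unit 2B 195/403 × $598,450 = 289,572.58; Unit PH1 127/403 × $598,450 = 188,593.42.
Rounded to nearest $10: Unit 2A $120,280; Unit 2B $289,570; Unit PH1 $188,590. Sum = $598,440.
Difference $598,450 − $598,440 = +$10 applied to Unit 2A: Unit 2A becomes $120,290.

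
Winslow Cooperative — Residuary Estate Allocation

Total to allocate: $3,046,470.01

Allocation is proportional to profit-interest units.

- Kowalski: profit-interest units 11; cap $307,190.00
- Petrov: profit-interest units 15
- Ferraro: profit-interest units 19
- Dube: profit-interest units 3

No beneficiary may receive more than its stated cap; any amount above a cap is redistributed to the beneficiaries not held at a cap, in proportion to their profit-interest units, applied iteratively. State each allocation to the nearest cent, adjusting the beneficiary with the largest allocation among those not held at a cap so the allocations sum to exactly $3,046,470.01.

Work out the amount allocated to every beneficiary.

Kowalski: $307,190.00 | Petrov: $1,110,518.92 | Ferraro: $1,406,657.31 | Dube: $222,103.78

Combined profit-interest units = 48.
Proportional shares (ignoring caps): Kowalski 698,149.3773; Petrov 952,021.8781; Ferraro 1,205,894.3790; Dube 190,404.3756.
Capped: Kowalski ($307,190.00); balance $2,739,280.01 reallocated over remaining profit-interest units 37.
Shares after redistribution: Petrov 1,110,518.9230 → $1,110,518.92; Ferraro 1,406,657.3024 → $1,406,657.30; Dube 222,103.7846 → $222,103.78.
Rounding difference +$0.01 applied to Ferraro → $1,406,657.31.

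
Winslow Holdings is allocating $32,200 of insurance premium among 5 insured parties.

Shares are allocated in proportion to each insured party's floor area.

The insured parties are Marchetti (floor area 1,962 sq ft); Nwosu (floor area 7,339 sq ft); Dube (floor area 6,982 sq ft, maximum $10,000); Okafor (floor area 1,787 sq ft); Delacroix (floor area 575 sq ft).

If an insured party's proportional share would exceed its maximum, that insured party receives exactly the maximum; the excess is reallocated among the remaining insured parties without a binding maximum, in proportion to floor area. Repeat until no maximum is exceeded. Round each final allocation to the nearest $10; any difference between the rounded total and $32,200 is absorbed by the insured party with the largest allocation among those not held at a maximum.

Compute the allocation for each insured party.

Marchetti: $3,730; Nwosu: $13,980; Dube: $10,000; Okafor: $3,400; Delacroix: $1,090

Floor area total: 18,645.
Unconstrained shares: Marchetti 3,388.38; Nwosu 12,674.49; Dube 12,057.95; Okafor 3,086.16; Delacroix 993.03.
Cap binds for Dube ($10,000); residual $22,200 reallocated over remaining floor area 11,663.
Remaining shares: Marchetti 3,734.58 → $3,730; Nwosu 13,969.46 → $13,970; Okafor 3,401.47 → $3,400; Delacroix 1,094.49 → $1,090.
Rounding difference +$10 applied to Nwosu → $13,980.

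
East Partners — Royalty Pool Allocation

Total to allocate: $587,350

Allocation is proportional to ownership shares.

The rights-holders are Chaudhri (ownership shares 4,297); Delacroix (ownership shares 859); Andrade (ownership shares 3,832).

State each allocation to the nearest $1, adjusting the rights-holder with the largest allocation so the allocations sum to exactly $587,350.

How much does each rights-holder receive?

Chaudhri: $280,802; Delacroix: $56,134; Andrade: $250,414

Combined ownership shares = 8,988.
Proportional shares: Chaudhri 4,297/8,988 × $587,350 = 280,801.40; Delacroix 859/8,988 × $587,350 = 56,134.14; Andrade 3,832/8,988 × $587,350 = 250,414.46.
After rounding ($1): Chaudhri $280,801; Delacroix $56,134; Andrade $250,414. Sum = $587,349.
Difference $587,350 − $587,349 = +$1 applied to largest allocation (Chaudhri): Chaudhri becomes $280,802.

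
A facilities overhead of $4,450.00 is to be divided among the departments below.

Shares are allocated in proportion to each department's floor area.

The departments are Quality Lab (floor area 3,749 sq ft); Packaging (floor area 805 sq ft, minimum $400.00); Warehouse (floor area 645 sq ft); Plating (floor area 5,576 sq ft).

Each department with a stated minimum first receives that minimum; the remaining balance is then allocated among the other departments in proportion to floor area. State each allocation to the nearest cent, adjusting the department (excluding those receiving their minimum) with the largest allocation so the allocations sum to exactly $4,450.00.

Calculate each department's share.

Quality Lab: $1,522.91 | Packaging: $400.00 | Warehouse: $262.01 | Plating: $2,265.08

Fund the minimums — Packaging $400.00. Balance $4,050.00.
Balance split over remaining floor area 9,970: Quality Lab 1,522.9137 → $1,522.91; Warehouse 262.0110 → $262.01; Plating 2,265.0752 → $2,265.08.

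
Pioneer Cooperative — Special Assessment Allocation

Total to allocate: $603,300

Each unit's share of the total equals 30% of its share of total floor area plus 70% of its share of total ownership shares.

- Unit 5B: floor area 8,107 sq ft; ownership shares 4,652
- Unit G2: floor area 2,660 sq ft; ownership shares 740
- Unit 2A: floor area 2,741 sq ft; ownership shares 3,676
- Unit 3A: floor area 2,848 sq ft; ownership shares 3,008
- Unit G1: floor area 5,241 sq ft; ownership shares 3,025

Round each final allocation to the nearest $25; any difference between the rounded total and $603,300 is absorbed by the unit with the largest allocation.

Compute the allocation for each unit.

Floor area total 21,597; ownership shares total 15,101.
Composite weights (30% floor area + 70% ownership shares): Unit 5B 0.3283; Unit G2 0.0713; Unit 2A 0.2085; Unit 3A 0.1790; Unit G1 0.2130.
Raw shares: Unit 5B 198,035.77; Unit G2 42,986.30; Unit 2A 125,772.39; Unit 3A 107,988.00; Unit G1 128,517.55.
At nearest $25: Unit 5B $198,025; Unit G2 $42,975; Unit 2A $125,775; Unit 3A $108,000; Unit G1 $128,525. Sum = $603,300.
Sum already equals the total — no adjustment.

Unit 5B: $198,025; Unit G2: $42,975; Unit 2A: $125,775; Unit 3A: $108,000; Unit G1: $128,525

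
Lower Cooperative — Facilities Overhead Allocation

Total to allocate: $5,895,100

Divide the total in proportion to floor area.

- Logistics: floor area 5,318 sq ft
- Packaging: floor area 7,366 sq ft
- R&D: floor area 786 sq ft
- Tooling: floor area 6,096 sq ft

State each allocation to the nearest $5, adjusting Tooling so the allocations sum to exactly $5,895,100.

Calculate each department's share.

Sum of floor area: 19,566.
Proportional shares: Logistics 5,318/19,566 × $5,895,100 = 1,602,276.49; Packaging 7,366/19,566 × $5,895,100 = 2,219,324.68; R&D 786/19,566 × $5,895,100 = 236,816.34; Tooling 6,096/19,566 × $5,895,100 = 1,836,682.49.
After rounding ($5): Logistics $1,602,275; Packaging $2,219,325; R&D $236,815; Tooling $1,836,680. Sum = $5,895,095.
Difference $5,895,100 − $5,895,095 = +$5 applied to Tooling: Tooling becomes $1,836,685.

Logistics: $1,602,275 | Packaging: $2,219,325 | R&D: $236,815 | Tooling: $1,836,685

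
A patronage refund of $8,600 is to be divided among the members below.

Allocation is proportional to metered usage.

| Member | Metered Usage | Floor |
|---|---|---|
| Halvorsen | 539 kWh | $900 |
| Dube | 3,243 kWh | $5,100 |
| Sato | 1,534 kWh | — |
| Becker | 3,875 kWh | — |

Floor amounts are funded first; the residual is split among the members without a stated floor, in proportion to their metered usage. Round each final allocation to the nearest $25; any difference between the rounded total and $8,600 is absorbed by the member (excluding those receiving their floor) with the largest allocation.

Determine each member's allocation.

Minimums first: Halvorsen $900; Dube $5,100. Residual $2,600.
Residual split over remaining metered usage 5,409: Sato 737.36 → $725; Becker 1,862.64 → $1,875.

Halvorsen: $900; Dube: $5,100; Sato: $725; Becker: $1,875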